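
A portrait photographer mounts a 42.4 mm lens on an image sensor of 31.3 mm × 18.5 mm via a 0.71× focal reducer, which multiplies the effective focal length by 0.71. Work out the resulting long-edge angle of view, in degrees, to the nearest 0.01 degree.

54.94°

Effective focal length f = 42.4 × 0.71 = 30.104 mm.
α = 2·arctan(31.3 / (2 × 30.104)) = 2·arctan(0.51986) ≈ 54.9366°.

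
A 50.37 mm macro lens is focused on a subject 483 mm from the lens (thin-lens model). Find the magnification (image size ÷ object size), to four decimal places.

0.1164×

Thin lens: 1/f = 1/dₒ + 1/dᵢ → 1/dᵢ = 1/50.37 − 1/483 = 0.0177827 mm⁻¹, so dᵢ ≈ 56.2344 mm.
Magnification m = dᵢ/dₒ = 56.2344/483 ≈ 0.11643.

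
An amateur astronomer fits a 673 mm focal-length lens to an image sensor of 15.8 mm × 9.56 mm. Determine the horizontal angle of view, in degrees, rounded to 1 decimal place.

1.3°

Angle of view α = 2·arctan(w/2f) with w = 15.8 mm and f = 673 mm.
w/2f = 0.01174; arctan(0.01174) ≈ 0.6725°, so α ≈ 1.3451°.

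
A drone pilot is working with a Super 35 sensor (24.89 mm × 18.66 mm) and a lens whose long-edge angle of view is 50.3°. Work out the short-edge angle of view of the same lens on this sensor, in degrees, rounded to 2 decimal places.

38.78°

From the long-edge AOV: f = 24.89 / (2·tan(25.15°)) = 24.89 / 0.93900 ≈ 26.5070 mm.
Short-edge AOV = 2·arctan(18.66 / (2 × 26.5070)) = 2·arctan(0.35198) ≈ 38.7824°.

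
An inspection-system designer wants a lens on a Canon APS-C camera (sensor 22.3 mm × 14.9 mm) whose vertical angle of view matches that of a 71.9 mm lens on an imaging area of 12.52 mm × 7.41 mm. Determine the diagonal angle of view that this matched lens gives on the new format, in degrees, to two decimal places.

Equal vertical AOV ⇒ f₂ = f₁ · 14.9/7.41 = 71.9 × 2.01080 ≈ 144.5762 mm.
Sensor diagonal = √(22.3² + 14.9²) = √719.3000 ≈ 26.8198 mm.
Diagonal AOV on the new format = 2·arctan(26.8198 / (2 × 144.5762)) = 2·arctan(0.09275) ≈ 10.5984°.

10.60°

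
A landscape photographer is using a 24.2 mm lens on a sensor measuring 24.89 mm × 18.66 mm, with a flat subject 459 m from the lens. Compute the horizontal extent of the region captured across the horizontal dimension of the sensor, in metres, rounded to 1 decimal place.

472.1 m

dₒ: 459 m = 459000 mm.
Similar triangles through the lens centre give W/dₒ = w/dᵢ; with 1/f = 1/dₒ + 1/dᵢ this gives W = w·(dₒ − f)/f.
W = 24.89 mm × (459000 − 24.2) / 24.2 = 24.89 × 18965.9421 ≈ 472062.300 mm = 472.062 m.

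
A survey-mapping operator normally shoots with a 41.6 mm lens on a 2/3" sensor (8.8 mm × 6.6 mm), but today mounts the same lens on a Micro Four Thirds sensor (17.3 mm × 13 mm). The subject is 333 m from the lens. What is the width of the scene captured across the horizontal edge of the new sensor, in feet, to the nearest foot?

The focal length stays 41.6 mm; the relevant sensor dimension is now w = 17.3 mm. Object distance dₒ = 333 m = 333000 mm.
Thin-lens field width W = w·(dₒ − f)/f = 17.3 × (333000 − 41.6)/41.6 ≈ 138465.873 mm = 138465.873/304.8 ft = 454.284 ft.

454 ft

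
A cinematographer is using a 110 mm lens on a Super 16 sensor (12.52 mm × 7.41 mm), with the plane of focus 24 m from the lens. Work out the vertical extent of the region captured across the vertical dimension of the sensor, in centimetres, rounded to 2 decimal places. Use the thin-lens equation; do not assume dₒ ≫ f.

dₒ: 24 m = 24000 mm.
Similar triangles through the lens centre give W/dₒ = h/dᵢ; with 1/f = 1/dₒ + 1/dᵢ this gives W = h·(dₒ − f)/f.
W = 7.41 mm × (24000 − 110) / 110 = 7.41 × 217.1818 ≈ 1609.317 mm = 160.932 cm.

160.93 cm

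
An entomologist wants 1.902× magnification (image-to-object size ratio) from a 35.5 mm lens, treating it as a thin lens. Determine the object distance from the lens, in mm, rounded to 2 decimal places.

54.16 mm

With m = dᵢ/dₒ and 1/f = 1/dₒ + 1/dᵢ, substituting dᵢ = m·dₒ gives 1/f = (1 + 1/m)/dₒ, hence dₒ = f·(1 + 1/m).
dₒ = 35.5 × (1 + 1/1.902) = 35.5 × 1.52576 ≈ 54.165 mm.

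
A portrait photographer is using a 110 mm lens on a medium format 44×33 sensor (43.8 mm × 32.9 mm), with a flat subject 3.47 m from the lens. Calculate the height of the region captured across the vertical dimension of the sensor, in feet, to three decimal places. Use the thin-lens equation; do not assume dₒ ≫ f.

dₒ: 3.47 m = 3470 mm.
Similar triangles through the lens centre give W/dₒ = h/dᵢ; with 1/f = 1/dₒ + 1/dᵢ this gives W = h·(dₒ − f)/f.
W = 32.9 mm × (3470 − 110) / 110 = 32.9 × 30.5455 ≈ 1004.945 mm = 1004.945/304.8 ft = 3.29707 ft.

3.297 ft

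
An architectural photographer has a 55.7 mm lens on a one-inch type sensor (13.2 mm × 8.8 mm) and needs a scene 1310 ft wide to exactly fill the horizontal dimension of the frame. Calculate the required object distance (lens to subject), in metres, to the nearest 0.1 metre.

1684.9 m

W: 1310 ft × 304.8 mm/ft = 399287.99 mm.
Magnification m = w/W = dᵢ/dₒ; combined with 1/f = 1/dₒ + 1/dᵢ this gives dₒ = f·(1 + W/w).
dₒ = 55.7 mm × (1 + 399288/13.2) = 55.7 × 30250.0899 ≈ 1684930.010 mm = 1684.93 m.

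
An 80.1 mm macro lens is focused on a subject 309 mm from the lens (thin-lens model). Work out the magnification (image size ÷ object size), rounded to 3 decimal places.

0.350×

Thin lens: 1/f = 1/dₒ + 1/dᵢ → 1/dᵢ = 1/80.1 − 1/309 = 0.0092481 mm⁻¹, so dᵢ ≈ 108.1298 mm.
Magnification m = dᵢ/dₒ = 108.1298/309 ≈ 0.34993.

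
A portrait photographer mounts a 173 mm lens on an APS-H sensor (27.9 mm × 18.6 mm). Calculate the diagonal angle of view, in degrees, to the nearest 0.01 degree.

Sensor diagonal = √(27.9² + 18.6²) = √1124.3700 ≈ 33.5316 mm.
Angle of view α = 2·arctan(d/2f) with d = 33.5316 mm and f = 173 mm.
d/2f = 0.09691; arctan(0.09691) ≈ 5.5354°, so α ≈ 11.0707°.

11.07°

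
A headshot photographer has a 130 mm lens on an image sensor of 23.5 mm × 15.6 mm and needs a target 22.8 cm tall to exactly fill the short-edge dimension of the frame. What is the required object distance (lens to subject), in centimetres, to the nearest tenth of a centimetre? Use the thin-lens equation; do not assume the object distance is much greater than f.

203.0 cm

W: 22.8 cm = 228 mm.
Magnification m = h/W = dᵢ/dₒ; combined with 1/f = 1/dₒ + 1/dᵢ this gives dₒ = f·(1 + W/h).
dₒ = 130 mm × (1 + 228/15.6) = 130 × 15.6154 ≈ 2030.000 mm = 203 cm.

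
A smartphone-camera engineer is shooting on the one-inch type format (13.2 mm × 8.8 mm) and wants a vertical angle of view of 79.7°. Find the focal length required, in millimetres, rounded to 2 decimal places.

5.27 mm

From α = 2·arctan(h/2f) we get f = h / (2·tan(α/2)).
With h = 8.8 mm and α/2 = 39.85°, tan(α/2) ≈ 0.83465, so f ≈ 8.8 / 1.66930 ≈ 5.2717 mm.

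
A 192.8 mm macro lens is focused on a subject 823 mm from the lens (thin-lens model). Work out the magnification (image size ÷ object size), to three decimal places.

Thin lens: 1/f = 1/dₒ + 1/dᵢ → 1/dᵢ = 1/192.8 − 1/823 = 0.0039717 mm⁻¹, so dᵢ ≈ 251.7842 mm.
Magnification m = dᵢ/dₒ = 251.7842/823 ≈ 0.30593.

0.306×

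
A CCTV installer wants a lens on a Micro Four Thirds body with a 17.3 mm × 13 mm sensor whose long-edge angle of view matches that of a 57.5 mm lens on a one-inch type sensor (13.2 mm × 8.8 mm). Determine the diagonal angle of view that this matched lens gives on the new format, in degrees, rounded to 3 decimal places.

16.341°

Equal long-edge AOV ⇒ f₂ = f₁ · 17.3/13.2 = 57.5 × 1.31061 ≈ 75.3598 mm.
Sensor diagonal = √(17.3² + 13²) = √468.2900 ≈ 21.6400 mm.
Diagonal AOV on the new format = 2·arctan(21.6400 / (2 × 75.3598)) = 2·arctan(0.14358) ≈ 16.3411°.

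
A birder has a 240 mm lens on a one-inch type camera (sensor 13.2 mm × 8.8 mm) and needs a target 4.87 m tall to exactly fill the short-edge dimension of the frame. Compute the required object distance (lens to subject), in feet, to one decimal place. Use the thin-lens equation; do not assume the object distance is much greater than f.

436.5 ft

W: 4.87 m = 4870 mm.
Magnification m = h/W = dᵢ/dₒ; combined with 1/f = 1/dₒ + 1/dᵢ this gives dₒ = f·(1 + W/h).
dₒ = 240 mm × (1 + 4870/8.8) = 240 × 554.4091 ≈ 133058.182 mm = 133058.182/304.8 ft = 436.543 ft.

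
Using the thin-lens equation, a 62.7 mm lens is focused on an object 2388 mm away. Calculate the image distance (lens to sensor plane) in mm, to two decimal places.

1/dᵢ = 1/f − 1/dₒ = 1/62.7 − 1/2388 = 0.0155302 mm⁻¹.
dᵢ = 1/0.0155302 ≈ 64.3907 mm.

64.39 mm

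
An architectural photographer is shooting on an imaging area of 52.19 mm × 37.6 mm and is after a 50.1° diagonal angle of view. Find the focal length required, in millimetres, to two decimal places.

68.81 mm

Sensor diagonal = √(52.19² + 37.6²) = √4137.5561 ≈ 64.3238 mm.
From α = 2·arctan(d/2f) we get f = d / (2·tan(α/2)).
With d = 64.3238 mm and α/2 = 25.05°, tan(α/2) ≈ 0.46737, so f ≈ 64.3238 / 0.93474 ≈ 68.8146 mm.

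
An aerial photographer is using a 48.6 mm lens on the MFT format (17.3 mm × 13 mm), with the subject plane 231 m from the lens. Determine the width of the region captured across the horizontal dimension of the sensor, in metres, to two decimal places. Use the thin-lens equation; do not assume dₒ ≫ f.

82.21 m

dₒ: 231 m = 231000 mm.
Similar triangles through the lens centre give W/dₒ = w/dᵢ; with 1/f = 1/dₒ + 1/dᵢ this gives W = w·(dₒ − f)/f.
W = 17.3 mm × (231000 − 48.6) / 48.6 = 17.3 × 4752.0864 ≈ 82211.095 mm = 82.2111 m.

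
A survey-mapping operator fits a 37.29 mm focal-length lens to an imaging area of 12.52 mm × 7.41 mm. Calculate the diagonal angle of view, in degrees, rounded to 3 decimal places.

Sensor diagonal = √(12.52² + 7.41²) = √211.6585 ≈ 14.5485 mm.
Angle of view α = 2·arctan(d/2f) with d = 14.5485 mm and f = 37.29 mm.
d/2f = 0.19507; arctan(0.19507) ≈ 11.0382°, so α ≈ 22.0764°.

22.076°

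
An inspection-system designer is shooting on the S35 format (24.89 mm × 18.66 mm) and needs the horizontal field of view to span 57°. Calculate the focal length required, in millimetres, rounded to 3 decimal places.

From α = 2·arctan(w/2f) we get f = w / (2·tan(α/2)).
With w = 24.89 mm and α/2 = 28.5°, tan(α/2) ≈ 0.54296, so f ≈ 24.89 / 1.08591 ≈ 22.9208 mm.

22.921 mm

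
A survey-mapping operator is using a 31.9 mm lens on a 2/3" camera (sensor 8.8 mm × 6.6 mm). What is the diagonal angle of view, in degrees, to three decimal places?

Sensor diagonal = √(8.8² + 6.6²) = √121.0000 ≈ 11.0000 mm.
Angle of view α = 2·arctan(d/2f) with d = 11.0000 mm and f = 31.9 mm.
d/2f = 0.17241; arctan(0.17241) ≈ 9.7824°, so α ≈ 19.5648°.

19.565°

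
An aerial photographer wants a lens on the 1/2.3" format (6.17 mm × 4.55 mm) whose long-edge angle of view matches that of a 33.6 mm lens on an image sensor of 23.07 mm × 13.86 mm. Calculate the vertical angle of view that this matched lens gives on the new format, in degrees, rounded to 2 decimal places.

Equal long-edge AOV ⇒ f₂ = f₁ · 6.17/23.07 = 33.6 × 0.26745 ≈ 8.9862 mm.
Vertical AOV on the new format = 2·arctan(4.55 / (2 × 8.9862)) = 2·arctan(0.25317) ≈ 28.4136°.

28.41°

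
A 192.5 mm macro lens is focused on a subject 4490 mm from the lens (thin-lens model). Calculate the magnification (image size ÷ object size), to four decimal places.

0.0448×

Thin lens: 1/f = 1/dₒ + 1/dᵢ → 1/dᵢ = 1/192.5 − 1/4490 = 0.0049721 mm⁻¹, so dᵢ ≈ 201.1227 mm.
Magnification m = dᵢ/dₒ = 201.1227/4490 ≈ 0.04479.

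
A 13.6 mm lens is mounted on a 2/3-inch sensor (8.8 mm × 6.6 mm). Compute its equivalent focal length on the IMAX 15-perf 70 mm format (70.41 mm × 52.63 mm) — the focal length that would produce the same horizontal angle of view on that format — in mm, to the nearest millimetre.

109 mm

Equal angle of view means equal width/f ratio, so f₂ = f₁ · (width₂/width₁) = 13.6 × 70.41/8.8.
f₂ = 13.6 × 8.00114 ≈ 108.815 mm.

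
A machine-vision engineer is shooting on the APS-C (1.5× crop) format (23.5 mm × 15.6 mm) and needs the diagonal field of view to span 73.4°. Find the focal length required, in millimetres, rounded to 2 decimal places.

18.92 mm

Sensor diagonal = √(23.5² + 15.6²) = √795.6100 ≈ 28.2066 mm.
From α = 2·arctan(d/2f) we get f = d / (2·tan(α/2)).
With d = 28.2066 mm and α/2 = 36.7°, tan(α/2) ≈ 0.74538, so f ≈ 28.2066 / 1.49075 ≈ 18.9210 mm.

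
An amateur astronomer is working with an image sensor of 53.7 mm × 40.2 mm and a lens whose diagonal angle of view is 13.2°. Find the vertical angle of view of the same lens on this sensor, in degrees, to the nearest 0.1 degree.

7.9°

Sensor diagonal = √(53.7² + 40.2²) = √4499.7300 ≈ 67.0800 mm.
From the diagonal AOV: f = 67.0800 / (2·tan(6.6°)) = 67.0800 / 0.23141 ≈ 289.8779 mm.
Vertical AOV = 2·arctan(40.2 / (2 × 289.8779)) = 2·arctan(0.06934) ≈ 7.9330°.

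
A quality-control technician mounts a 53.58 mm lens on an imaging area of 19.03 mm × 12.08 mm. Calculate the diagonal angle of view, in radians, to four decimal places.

0.4146 rad

Sensor diagonal = √(19.03² + 12.08²) = √508.0673 ≈ 22.5403 mm.
Angle of view α = 2·arctan(d/2f) with d = 22.5403 mm and f = 53.58 mm.
d/2f = 0.21034; arctan(0.21034) ≈ 0.2073 rad, so α ≈ 0.4146 rad.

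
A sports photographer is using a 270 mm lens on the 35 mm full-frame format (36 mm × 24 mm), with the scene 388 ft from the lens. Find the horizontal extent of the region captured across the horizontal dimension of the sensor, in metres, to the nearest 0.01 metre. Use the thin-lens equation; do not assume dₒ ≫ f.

15.73 m

dₒ: 388 ft × 304.8 mm/ft = 118262.40 mm.
Similar triangles through the lens centre give W/dₒ = w/dᵢ; with 1/f = 1/dₒ + 1/dᵢ this gives W = w·(dₒ − f)/f.
W = 36 mm × (118262 − 270) / 270 = 36 × 437.0089 ≈ 15732.319 mm = 15.7323 m.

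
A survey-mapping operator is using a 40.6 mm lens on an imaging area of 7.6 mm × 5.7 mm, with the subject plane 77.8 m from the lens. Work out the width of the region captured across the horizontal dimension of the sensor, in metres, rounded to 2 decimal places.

dₒ: 77.8 m = 77800 mm.
Similar triangles through the lens centre give W/dₒ = w/dᵢ; with 1/f = 1/dₒ + 1/dᵢ this gives W = w·(dₒ − f)/f.
W = 7.6 mm × (77800 − 40.6) / 40.6 = 7.6 × 1915.2562 ≈ 14555.947 mm = 14.5559 m.

14.56 m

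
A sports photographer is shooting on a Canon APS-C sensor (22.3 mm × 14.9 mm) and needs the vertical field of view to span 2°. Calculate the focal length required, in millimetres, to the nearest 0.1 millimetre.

From α = 2·arctan(h/2f) we get f = h / (2·tan(α/2)).
With h = 14.9 mm and α/2 = 1°, tan(α/2) ≈ 0.01746, so f ≈ 14.9 / 0.03491 ≈ 426.8102 mm.

426.8 mm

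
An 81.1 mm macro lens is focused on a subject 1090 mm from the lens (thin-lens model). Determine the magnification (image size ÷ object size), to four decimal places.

0.0804×

Thin lens: 1/f = 1/dₒ + 1/dᵢ → 1/dᵢ = 1/81.1 − 1/1090 = 0.0114130 mm⁻¹, so dᵢ ≈ 87.6192 mm.
Magnification m = dᵢ/dₒ = 87.6192/1090 ≈ 0.08038.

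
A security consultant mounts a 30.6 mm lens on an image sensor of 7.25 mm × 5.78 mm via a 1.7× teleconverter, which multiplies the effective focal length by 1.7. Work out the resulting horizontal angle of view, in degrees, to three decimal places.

Effective focal length f = 30.6 × 1.7 = 52.02 mm.
α = 2·arctan(7.25 / (2 × 52.02)) = 2·arctan(0.06968) ≈ 7.9724°.

7.972°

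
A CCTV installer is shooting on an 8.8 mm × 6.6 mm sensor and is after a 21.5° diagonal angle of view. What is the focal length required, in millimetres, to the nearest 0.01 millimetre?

28.97 mm

Sensor diagonal = √(8.8² + 6.6²) = √121.0000 ≈ 11.0000 mm.
From α = 2·arctan(d/2f) we get f = d / (2·tan(α/2)).
With d = 11.0000 mm and α/2 = 10.75°, tan(α/2) ≈ 0.18986, so f ≈ 11.0000 / 0.37971 ≈ 28.9693 mm.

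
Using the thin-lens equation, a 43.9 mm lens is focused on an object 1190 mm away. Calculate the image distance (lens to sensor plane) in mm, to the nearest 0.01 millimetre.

45.58 mm

1/dᵢ = 1/f − 1/dₒ = 1/43.9 − 1/1190 = 0.0219387 mm⁻¹.
dᵢ = 1/0.0219387 ≈ 45.5815 mm.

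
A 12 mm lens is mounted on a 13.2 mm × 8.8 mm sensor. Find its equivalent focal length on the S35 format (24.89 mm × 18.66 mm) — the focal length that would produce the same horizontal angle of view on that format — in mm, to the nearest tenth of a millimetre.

Equal angle of view means equal width/f ratio, so f₂ = f₁ · (width₂/width₁) = 12 × 24.89/13.2.
f₂ = 12 × 1.88561 ≈ 22.627 mm.

22.6 mm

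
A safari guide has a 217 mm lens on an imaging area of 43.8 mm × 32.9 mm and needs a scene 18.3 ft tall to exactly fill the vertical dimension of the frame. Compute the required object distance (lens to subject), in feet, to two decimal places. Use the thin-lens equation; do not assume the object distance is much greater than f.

121.41 ft

W: 18.3 ft × 304.8 mm/ft = 5577.84 mm.
Magnification m = h/W = dᵢ/dₒ; combined with 1/f = 1/dₒ + 1/dᵢ this gives dₒ = f·(1 + W/h).
dₒ = 217 mm × (1 + 5577.84/32.9) = 217 × 170.5392 ≈ 37007.007 mm = 37007.007/304.8 ft = 121.414 ft.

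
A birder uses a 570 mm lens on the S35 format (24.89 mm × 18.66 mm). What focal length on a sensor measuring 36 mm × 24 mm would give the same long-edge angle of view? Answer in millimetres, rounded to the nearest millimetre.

824 mm

Equal angle of view means equal width/f ratio, so f₂ = f₁ · (width₂/width₁) = 570 × 36/24.89.
f₂ = 570 × 1.44636 ≈ 824.427 mm.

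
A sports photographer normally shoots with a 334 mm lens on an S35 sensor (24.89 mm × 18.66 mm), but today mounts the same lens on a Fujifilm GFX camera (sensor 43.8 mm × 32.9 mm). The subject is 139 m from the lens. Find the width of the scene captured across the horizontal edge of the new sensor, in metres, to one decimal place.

18.2 m

The focal length stays 334 mm; the relevant sensor dimension is now w = 43.8 mm. Object distance dₒ = 139 m = 139000 mm.
Thin-lens field width W = w·(dₒ − f)/f = 43.8 × (139000 − 334)/334 ≈ 18184.344 mm = 18.1843 m.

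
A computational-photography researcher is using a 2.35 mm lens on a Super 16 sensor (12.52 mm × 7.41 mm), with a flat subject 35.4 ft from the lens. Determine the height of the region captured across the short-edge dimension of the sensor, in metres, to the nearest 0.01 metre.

34.02 m

dₒ: 35.4 ft × 304.8 mm/ft = 10789.92 mm.
Similar triangles through the lens centre give W/dₒ = h/dᵢ; with 1/f = 1/dₒ + 1/dᵢ this gives W = h·(dₒ − f)/f.
W = 7.41 mm × (10789.9 − 2.35) / 2.35 = 7.41 × 4590.4552 ≈ 34015.273 mm = 34.0153 m.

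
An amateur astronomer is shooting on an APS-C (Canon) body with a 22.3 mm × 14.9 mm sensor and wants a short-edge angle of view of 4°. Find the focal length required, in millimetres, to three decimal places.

213.340 mm

From α = 2·arctan(h/2f) we get f = h / (2·tan(α/2)).
With h = 14.9 mm and α/2 = 2°, tan(α/2) ≈ 0.03492, so f ≈ 14.9 / 0.06984 ≈ 213.3401 mm.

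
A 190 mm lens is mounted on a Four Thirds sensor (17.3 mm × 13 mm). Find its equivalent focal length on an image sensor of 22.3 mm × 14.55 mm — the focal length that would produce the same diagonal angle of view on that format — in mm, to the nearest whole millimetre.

Sensor diagonal = √(17.3² + 13²) = √468.2900 ≈ 21.6400 mm.
Sensor diagonal = √(22.3² + 14.55²) = √708.9925 ≈ 26.6269 mm.
Equal angle of view means equal diagonal/f ratio, so f₂ = f₁ · (diagonal₂/diagonal₁) = 190 × 26.6269/21.6400.
f₂ = 190 × 1.23045 ≈ 233.785 mm.

234 mm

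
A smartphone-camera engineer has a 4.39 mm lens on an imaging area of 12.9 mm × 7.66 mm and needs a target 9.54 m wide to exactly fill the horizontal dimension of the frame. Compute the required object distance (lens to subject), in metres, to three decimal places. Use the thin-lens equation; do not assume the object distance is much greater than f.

W: 9.54 m = 9540 mm.
Magnification m = w/W = dᵢ/dₒ; combined with 1/f = 1/dₒ + 1/dᵢ this gives dₒ = f·(1 + W/w).
dₒ = 4.39 mm × (1 + 9540/12.9) = 4.39 × 740.5349 ≈ 3250.948 mm = 3.25095 m.

3.251 m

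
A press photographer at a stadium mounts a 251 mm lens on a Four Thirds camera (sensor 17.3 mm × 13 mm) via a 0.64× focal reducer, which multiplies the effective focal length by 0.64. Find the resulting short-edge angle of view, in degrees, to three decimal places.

Effective focal length f = 251 × 0.64 = 160.64 mm.
α = 2·arctan(13 / (2 × 160.64)) = 2·arctan(0.04046) ≈ 4.6342°.

4.634°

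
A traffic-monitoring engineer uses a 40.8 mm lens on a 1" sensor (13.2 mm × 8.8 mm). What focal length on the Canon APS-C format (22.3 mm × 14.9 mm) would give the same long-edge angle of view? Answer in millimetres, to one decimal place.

Equal angle of view means equal width/f ratio, so f₂ = f₁ · (width₂/width₁) = 40.8 × 22.3/13.2.
f₂ = 40.8 × 1.68939 ≈ 68.927 mm.

68.9 mm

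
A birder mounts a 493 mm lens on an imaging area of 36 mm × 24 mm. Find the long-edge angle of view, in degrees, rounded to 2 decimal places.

4.18°

Angle of view α = 2·arctan(w/2f) with w = 36 mm and f = 493 mm.
w/2f = 0.03651; arctan(0.03651) ≈ 2.0910°, so α ≈ 4.1820°.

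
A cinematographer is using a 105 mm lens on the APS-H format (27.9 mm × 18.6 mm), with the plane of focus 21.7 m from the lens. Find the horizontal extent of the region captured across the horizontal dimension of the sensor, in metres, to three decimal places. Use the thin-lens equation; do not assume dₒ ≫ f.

dₒ: 21.7 m = 21700 mm.
Similar triangles through the lens centre give W/dₒ = w/dᵢ; with 1/f = 1/dₒ + 1/dᵢ this gives W = w·(dₒ − f)/f.
W = 27.9 mm × (21700 − 105) / 105 = 27.9 × 205.6667 ≈ 5738.100 mm = 5.7381 m.

5.738 m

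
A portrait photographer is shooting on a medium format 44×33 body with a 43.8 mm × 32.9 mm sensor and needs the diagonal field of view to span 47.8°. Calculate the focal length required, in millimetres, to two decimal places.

Sensor diagonal = √(43.8² + 32.9²) = √3000.8500 ≈ 54.7800 mm.
From α = 2·arctan(d/2f) we get f = d / (2·tan(α/2)).
With d = 54.7800 mm and α/2 = 23.9°, tan(α/2) ≈ 0.44314, so f ≈ 54.7800 / 0.88628 ≈ 61.8091 mm.

61.81 mm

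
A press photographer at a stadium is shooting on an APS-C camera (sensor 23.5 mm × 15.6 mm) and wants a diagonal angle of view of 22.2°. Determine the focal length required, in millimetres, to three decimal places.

Sensor diagonal = √(23.5² + 15.6²) = √795.6100 ≈ 28.2066 mm.
From α = 2·arctan(d/2f) we get f = d / (2·tan(α/2)).
With d = 28.2066 mm and α/2 = 11.1°, tan(α/2) ≈ 0.19619, so f ≈ 28.2066 / 0.39238 ≈ 71.8850 mm.

71.885 mm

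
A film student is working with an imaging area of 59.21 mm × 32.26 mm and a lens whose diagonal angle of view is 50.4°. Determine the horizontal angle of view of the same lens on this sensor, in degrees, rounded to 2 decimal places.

Sensor diagonal = √(59.21² + 32.26²) = √4546.5317 ≈ 67.4280 mm.
From the diagonal AOV: f = 67.4280 / (2·tan(25.2°)) = 67.4280 / 0.94113 ≈ 71.6459 mm.
Horizontal AOV = 2·arctan(59.21 / (2 × 71.6459)) = 2·arctan(0.41321) ≈ 44.9021°.

44.90°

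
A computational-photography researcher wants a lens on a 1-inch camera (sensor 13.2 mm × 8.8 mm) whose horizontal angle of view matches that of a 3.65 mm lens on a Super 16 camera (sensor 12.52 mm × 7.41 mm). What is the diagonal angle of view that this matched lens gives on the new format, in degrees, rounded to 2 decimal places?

Equal horizontal AOV ⇒ f₂ = f₁ · 13.2/12.52 = 3.65 × 1.05431 ≈ 3.8482 mm.
Sensor diagonal = √(13.2² + 8.8²) = √251.6800 ≈ 15.8644 mm.
Diagonal AOV on the new format = 2·arctan(15.8644 / (2 × 3.8482)) = 2·arctan(2.06126) ≈ 128.2401°.

128.24°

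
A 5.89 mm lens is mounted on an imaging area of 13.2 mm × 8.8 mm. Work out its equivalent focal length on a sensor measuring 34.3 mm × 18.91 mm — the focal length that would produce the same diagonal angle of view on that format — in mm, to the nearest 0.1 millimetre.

Sensor diagonal = √(13.2² + 8.8²) = √251.6800 ≈ 15.8644 mm.
Sensor diagonal = √(34.3² + 18.91²) = √1534.0781 ≈ 39.1673 mm.
Equal angle of view means equal diagonal/f ratio, so f₂ = f₁ · (diagonal₂/diagonal₁) = 5.89 × 39.1673/15.8644.
f₂ = 5.89 × 2.46888 ≈ 14.542 mm.

14.5 mm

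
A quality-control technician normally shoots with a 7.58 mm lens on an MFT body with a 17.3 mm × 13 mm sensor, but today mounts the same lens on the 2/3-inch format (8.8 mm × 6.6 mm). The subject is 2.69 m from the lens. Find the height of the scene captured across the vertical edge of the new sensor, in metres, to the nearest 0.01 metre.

2.34 m

The focal length stays 7.58 mm; the relevant sensor dimension is now h = 6.6 mm. Object distance dₒ = 2.69 m = 2690 mm.
Thin-lens field height W = h·(dₒ − f)/f = 6.6 × (2690 − 7.58)/7.58 ≈ 2335.616 mm = 2.33562 m.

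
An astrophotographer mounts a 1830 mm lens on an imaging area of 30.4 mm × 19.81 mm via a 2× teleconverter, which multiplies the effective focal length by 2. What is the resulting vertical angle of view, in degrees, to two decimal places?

0.31°

Effective focal length f = 1830 × 2 = 3660 mm.
α = 2·arctan(19.81 / (2 × 3660)) = 2·arctan(0.00271) ≈ 0.3101°.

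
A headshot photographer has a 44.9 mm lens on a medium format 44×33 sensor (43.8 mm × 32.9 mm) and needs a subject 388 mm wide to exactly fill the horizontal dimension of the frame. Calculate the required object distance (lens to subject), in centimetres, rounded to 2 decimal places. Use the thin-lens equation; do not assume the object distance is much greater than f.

Magnification m = w/W = dᵢ/dₒ; combined with 1/f = 1/dₒ + 1/dᵢ this gives dₒ = f·(1 + W/w).
dₒ = 44.9 mm × (1 + 388/43.8) = 44.9 × 9.8584 ≈ 442.644 mm = 44.2644 cm.

44.26 cm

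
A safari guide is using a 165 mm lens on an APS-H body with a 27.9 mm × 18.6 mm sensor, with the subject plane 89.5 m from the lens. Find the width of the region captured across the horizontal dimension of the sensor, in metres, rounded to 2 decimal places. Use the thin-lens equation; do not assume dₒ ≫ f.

15.11 m

dₒ: 89.5 m = 89500 mm.
Similar triangles through the lens centre give W/dₒ = w/dᵢ; with 1/f = 1/dₒ + 1/dᵢ this gives W = w·(dₒ − f)/f.
W = 27.9 mm × (89500 − 165) / 165 = 27.9 × 541.4242 ≈ 15105.736 mm = 15.1057 m.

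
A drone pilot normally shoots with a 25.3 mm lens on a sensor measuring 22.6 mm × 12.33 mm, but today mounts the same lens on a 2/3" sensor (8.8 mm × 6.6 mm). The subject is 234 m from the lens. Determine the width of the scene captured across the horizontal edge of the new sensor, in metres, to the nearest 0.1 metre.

The focal length stays 25.3 mm; the relevant sensor dimension is now w = 8.8 mm. Object distance dₒ = 234 m = 234000 mm.
Thin-lens field width W = w·(dₒ − f)/f = 8.8 × (234000 − 25.3)/25.3 ≈ 81382.504 mm = 81.3825 m.

81.4 m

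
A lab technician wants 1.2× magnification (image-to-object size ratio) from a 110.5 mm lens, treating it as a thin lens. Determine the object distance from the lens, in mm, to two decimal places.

202.58 mm

With m = dᵢ/dₒ and 1/f = 1/dₒ + 1/dᵢ, substituting dᵢ = m·dₒ gives 1/f = (1 + 1/m)/dₒ, hence dₒ = f·(1 + 1/m).
dₒ = 110.5 × (1 + 1/1.2) = 110.5 × 1.83333 ≈ 202.583 mm.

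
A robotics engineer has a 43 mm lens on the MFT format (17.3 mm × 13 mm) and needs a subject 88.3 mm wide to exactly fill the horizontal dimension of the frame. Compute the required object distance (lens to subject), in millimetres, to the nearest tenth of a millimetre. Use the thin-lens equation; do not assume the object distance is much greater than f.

262.5 mm

Magnification m = w/W = dᵢ/dₒ; combined with 1/f = 1/dₒ + 1/dᵢ this gives dₒ = f·(1 + W/w).
dₒ = 43 mm × (1 + 88.3/17.3) = 43 × 6.1040 ≈ 262.474 mm.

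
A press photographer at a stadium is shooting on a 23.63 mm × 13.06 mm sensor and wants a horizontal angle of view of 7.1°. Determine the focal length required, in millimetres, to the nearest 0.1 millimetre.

From α = 2·arctan(w/2f) we get f = w / (2·tan(α/2)).
With w = 23.63 mm and α/2 = 3.55°, tan(α/2) ≈ 0.06204, so f ≈ 23.63 / 0.12408 ≈ 190.4460 mm.

190.4 mm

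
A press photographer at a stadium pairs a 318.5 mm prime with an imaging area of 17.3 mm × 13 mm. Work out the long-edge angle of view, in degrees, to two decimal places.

Angle of view α = 2·arctan(w/2f) with w = 17.3 mm and f = 318.5 mm.
w/2f = 0.02716; arctan(0.02716) ≈ 1.5557°, so α ≈ 3.1114°.

3.11°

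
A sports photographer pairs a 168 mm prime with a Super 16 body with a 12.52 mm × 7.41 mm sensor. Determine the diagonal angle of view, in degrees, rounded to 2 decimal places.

4.96°

Sensor diagonal = √(12.52² + 7.41²) = √211.6585 ≈ 14.5485 mm.
Angle of view α = 2·arctan(d/2f) with d = 14.5485 mm and f = 168 mm.
d/2f = 0.04330; arctan(0.04330) ≈ 2.4793°, so α ≈ 4.9586°.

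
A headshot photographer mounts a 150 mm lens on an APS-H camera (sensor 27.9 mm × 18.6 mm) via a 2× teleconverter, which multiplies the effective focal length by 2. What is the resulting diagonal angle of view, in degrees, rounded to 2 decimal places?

6.40°

Effective focal length f = 150 × 2 = 300 mm.
Sensor diagonal = √(27.9² + 18.6²) = √1124.3700 ≈ 33.5316 mm.
α = 2·arctan(33.532 / (2 × 300)) = 2·arctan(0.05589) ≈ 6.3974°.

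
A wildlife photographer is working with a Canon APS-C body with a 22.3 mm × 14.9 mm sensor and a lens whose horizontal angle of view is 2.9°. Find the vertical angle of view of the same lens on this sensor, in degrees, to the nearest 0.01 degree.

1.94°

From the horizontal AOV: f = 22.3 / (2·tan(1.45°)) = 22.3 / 0.05063 ≈ 440.4907 mm.
Vertical AOV = 2·arctan(14.9 / (2 × 440.4907)) = 2·arctan(0.01691) ≈ 1.9379°.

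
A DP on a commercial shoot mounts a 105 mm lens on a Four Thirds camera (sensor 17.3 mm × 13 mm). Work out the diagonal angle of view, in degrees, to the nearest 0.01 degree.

Sensor diagonal = √(17.3² + 13²) = √468.2900 ≈ 21.6400 mm.
Angle of view α = 2·arctan(d/2f) with d = 21.6400 mm and f = 105 mm.
d/2f = 0.10305; arctan(0.10305) ≈ 5.8834°, so α ≈ 11.7669°.

11.77°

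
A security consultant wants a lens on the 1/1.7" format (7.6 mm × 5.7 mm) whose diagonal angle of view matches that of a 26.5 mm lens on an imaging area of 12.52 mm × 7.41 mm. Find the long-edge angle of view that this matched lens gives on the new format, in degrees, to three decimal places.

Sensor diagonal = √(12.52² + 7.41²) = √211.6585 ≈ 14.5485 mm.
Sensor diagonal = √(7.6² + 5.7²) = √90.2500 ≈ 9.5000 mm.
Equal diagonal AOV ⇒ f₂ = f₁ · 9.5000/14.5485 = 26.5 × 0.65299 ≈ 17.3042 mm.
Long-edge AOV on the new format = 2·arctan(7.6 / (2 × 17.3042)) = 2·arctan(0.21960) ≈ 24.7711°.

24.771°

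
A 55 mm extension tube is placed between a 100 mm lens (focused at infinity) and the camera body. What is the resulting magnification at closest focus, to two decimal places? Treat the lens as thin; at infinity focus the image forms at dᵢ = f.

The tube moves the image plane from f to f + e, so dᵢ = 100 + 55 = 155 mm. Focus is achieved when 1/f = 1/dₒ + 1/dᵢ, giving dₒ = 1/(1/f − 1/(f+e)).
Magnification m = dᵢ/dₒ = (f+e)·(1/f − 1/(f+e)) = e/f = 55/100 ≈ 0.5500.

0.55×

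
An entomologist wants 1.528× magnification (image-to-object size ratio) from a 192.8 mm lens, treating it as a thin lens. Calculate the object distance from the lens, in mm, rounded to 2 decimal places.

With m = dᵢ/dₒ and 1/f = 1/dₒ + 1/dᵢ, substituting dᵢ = m·dₒ gives 1/f = (1 + 1/m)/dₒ, hence dₒ = f·(1 + 1/m).
dₒ = 192.8 × (1 + 1/1.528) = 192.8 × 1.65445 ≈ 318.978 mm.

318.98 mm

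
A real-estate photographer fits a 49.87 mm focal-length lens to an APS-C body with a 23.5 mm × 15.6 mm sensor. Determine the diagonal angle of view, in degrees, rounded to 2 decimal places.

31.58°

Sensor diagonal = √(23.5² + 15.6²) = √795.6100 ≈ 28.2066 mm.
Angle of view α = 2·arctan(d/2f) with d = 28.2066 mm and f = 49.87 mm.
d/2f = 0.28280; arctan(0.28280) ≈ 15.7909°, so α ≈ 31.5819°.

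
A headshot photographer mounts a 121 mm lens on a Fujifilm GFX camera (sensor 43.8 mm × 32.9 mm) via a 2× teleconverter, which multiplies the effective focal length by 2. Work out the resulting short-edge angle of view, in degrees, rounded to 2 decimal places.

7.78°

Effective focal length f = 121 × 2 = 242 mm.
α = 2·arctan(32.9 / (2 × 242)) = 2·arctan(0.06798) ≈ 7.7774°.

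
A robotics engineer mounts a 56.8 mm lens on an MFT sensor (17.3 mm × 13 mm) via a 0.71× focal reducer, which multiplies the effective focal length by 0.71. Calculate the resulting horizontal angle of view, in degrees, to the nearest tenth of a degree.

Effective focal length f = 56.8 × 0.71 = 40.328 mm.
α = 2·arctan(17.3 / (2 × 40.328)) = 2·arctan(0.21449) ≈ 24.2120°.

24.2°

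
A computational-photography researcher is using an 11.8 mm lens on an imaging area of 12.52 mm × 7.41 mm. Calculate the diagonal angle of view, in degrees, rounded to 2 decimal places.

Sensor diagonal = √(12.52² + 7.41²) = √211.6585 ≈ 14.5485 mm.
Angle of view α = 2·arctan(d/2f) with d = 14.5485 mm and f = 11.8 mm.
d/2f = 0.61646; arctan(0.61646) ≈ 31.6522°, so α ≈ 63.3045°.

63.30°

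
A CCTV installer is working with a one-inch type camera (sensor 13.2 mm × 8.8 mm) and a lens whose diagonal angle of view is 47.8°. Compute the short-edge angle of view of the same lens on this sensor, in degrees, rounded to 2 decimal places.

Sensor diagonal = √(13.2² + 8.8²) = √251.6800 ≈ 15.8644 mm.
From the diagonal AOV: f = 15.8644 / (2·tan(23.9°)) = 15.8644 / 0.88628 ≈ 17.9001 mm.
Short-edge AOV = 2·arctan(8.8 / (2 × 17.9001)) = 2·arctan(0.24581) ≈ 27.6201°.

27.62°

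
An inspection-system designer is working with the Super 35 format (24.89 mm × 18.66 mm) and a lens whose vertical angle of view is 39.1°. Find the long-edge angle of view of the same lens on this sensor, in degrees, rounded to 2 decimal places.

From the vertical AOV: f = 18.66 / (2·tan(19.55°)) = 18.66 / 0.71020 ≈ 26.2742 mm.
Long-edge AOV = 2·arctan(24.89 / (2 × 26.2742)) = 2·arctan(0.47366) ≈ 50.6899°.

50.69°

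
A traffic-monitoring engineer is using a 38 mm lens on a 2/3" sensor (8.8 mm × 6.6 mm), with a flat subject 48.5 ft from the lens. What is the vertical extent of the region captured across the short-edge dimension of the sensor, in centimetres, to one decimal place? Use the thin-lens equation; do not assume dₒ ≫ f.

256.1 cm

dₒ: 48.5 ft × 304.8 mm/ft = 14782.80 mm.
Similar triangles through the lens centre give W/dₒ = h/dᵢ; with 1/f = 1/dₒ + 1/dᵢ this gives W = h·(dₒ − f)/f.
W = 6.6 mm × (14782.8 − 38) / 38 = 6.6 × 388.0210 ≈ 2560.939 mm = 256.094 cm.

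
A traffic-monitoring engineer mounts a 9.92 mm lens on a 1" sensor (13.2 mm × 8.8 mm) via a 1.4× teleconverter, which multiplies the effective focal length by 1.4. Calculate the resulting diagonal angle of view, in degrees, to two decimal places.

Effective focal length f = 9.92 × 1.4 = 13.888 mm.
Sensor diagonal = √(13.2² + 8.8²) = √251.6800 ≈ 15.8644 mm.
α = 2·arctan(15.864 / (2 × 13.888)) = 2·arctan(0.57116) ≈ 59.4662°.

59.47°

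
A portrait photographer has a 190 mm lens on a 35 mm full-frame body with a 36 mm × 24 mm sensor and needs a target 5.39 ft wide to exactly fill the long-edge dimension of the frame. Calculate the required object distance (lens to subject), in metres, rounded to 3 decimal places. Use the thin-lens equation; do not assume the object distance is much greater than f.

W: 5.39 ft × 304.8 mm/ft = 1642.87 mm.
Magnification m = w/W = dᵢ/dₒ; combined with 1/f = 1/dₒ + 1/dᵢ this gives dₒ = f·(1 + W/w).
dₒ = 190 mm × (1 + 1642.87/36) = 190 × 46.6353 ≈ 8860.713 mm = 8.86071 m.

8.861 m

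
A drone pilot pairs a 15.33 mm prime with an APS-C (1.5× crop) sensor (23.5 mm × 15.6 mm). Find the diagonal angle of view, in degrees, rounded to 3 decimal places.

Sensor diagonal = √(23.5² + 15.6²) = √795.6100 ≈ 28.2066 mm.
Angle of view α = 2·arctan(d/2f) with d = 28.2066 mm and f = 15.33 mm.
d/2f = 0.91998; arctan(0.91998) ≈ 42.6134°, so α ≈ 85.2268°.

85.227°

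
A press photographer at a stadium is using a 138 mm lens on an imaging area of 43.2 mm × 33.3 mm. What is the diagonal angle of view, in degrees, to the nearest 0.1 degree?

Sensor diagonal = √(43.2² + 33.3²) = √2975.1300 ≈ 54.5448 mm.
Angle of view α = 2·arctan(d/2f) with d = 54.5448 mm and f = 138 mm.
d/2f = 0.19763; arctan(0.19763) ≈ 11.1791°, so α ≈ 22.3582°.

22.4°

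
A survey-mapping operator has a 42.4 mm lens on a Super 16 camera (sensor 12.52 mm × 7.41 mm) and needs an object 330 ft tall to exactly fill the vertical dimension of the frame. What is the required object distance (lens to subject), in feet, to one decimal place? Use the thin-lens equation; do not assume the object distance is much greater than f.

1888.4 ft

W: 330 ft × 304.8 mm/ft = 100584.00 mm.
Magnification m = h/W = dᵢ/dₒ; combined with 1/f = 1/dₒ + 1/dᵢ this gives dₒ = f·(1 + W/h).
dₒ = 42.4 mm × (1 + 100584/7.41) = 42.4 × 13575.0886 ≈ 575583.758 mm = 575583.758/304.8 ft = 1888.4 ft.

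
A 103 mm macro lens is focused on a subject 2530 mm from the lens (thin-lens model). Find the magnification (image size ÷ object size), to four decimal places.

Thin lens: 1/f = 1/dₒ + 1/dᵢ → 1/dᵢ = 1/103 − 1/2530 = 0.0093135 mm⁻¹, so dᵢ ≈ 107.3712 mm.
Magnification m = dᵢ/dₒ = 107.3712/2530 ≈ 0.04244.

0.0424×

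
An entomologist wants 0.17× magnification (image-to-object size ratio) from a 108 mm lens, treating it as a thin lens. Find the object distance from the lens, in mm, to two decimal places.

With m = dᵢ/dₒ and 1/f = 1/dₒ + 1/dᵢ, substituting dᵢ = m·dₒ gives 1/f = (1 + 1/m)/dₒ, hence dₒ = f·(1 + 1/m).
dₒ = 108 × (1 + 1/0.17) = 108 × 6.88235 ≈ 743.294 mm.

743.29 mm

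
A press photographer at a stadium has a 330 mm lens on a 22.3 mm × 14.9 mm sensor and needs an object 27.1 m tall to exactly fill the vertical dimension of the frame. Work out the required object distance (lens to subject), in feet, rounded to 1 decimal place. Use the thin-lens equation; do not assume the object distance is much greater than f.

1970.2 ft

W: 27.1 m = 27100 mm.
Magnification m = h/W = dᵢ/dₒ; combined with 1/f = 1/dₒ + 1/dᵢ this gives dₒ = f·(1 + W/h).
dₒ = 330 mm × (1 + 27100/14.9) = 330 × 1819.7919 ≈ 600531.342 mm = 600531.342/304.8 ft = 1970.25 ft.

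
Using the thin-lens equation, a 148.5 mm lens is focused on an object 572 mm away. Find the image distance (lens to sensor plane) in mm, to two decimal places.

1/dᵢ = 1/f − 1/dₒ = 1/148.5 − 1/572 = 0.0049858 mm⁻¹.
dᵢ = 1/0.0049858 ≈ 200.5714 mm.

200.57 mm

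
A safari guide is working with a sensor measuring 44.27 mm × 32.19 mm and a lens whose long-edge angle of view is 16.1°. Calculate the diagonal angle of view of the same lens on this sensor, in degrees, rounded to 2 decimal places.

19.84°

From the long-edge AOV: f = 44.27 / (2·tan(8.05°)) = 44.27 / 0.28286 ≈ 156.5076 mm.
Sensor diagonal = √(44.27² + 32.19²) = √2996.0290 ≈ 54.7360 mm.
Diagonal AOV = 2·arctan(54.7360 / (2 × 156.5076)) = 2·arctan(0.17487) ≈ 19.8377°.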